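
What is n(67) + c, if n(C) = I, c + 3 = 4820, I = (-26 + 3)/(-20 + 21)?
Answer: 4794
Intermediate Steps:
I = -23 (I = -23/1 = -23*1 = -23)
c = 4817 (c = -3 + 4820 = 4817)
n(C) = -23
n(67) + c = -23 + 4817 = 4794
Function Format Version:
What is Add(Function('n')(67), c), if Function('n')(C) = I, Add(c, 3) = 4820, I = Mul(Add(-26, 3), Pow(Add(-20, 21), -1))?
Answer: 4794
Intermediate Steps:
I = -23 (I = Mul(-23, Pow(1, -1)) = Mul(-23, 1) = -23)
c = 4817 (c = Add(-3, 4820) = 4817)
Function('n')(C) = -23
Add(Function('n')(67), c) = Add(-23, 4817) = 4794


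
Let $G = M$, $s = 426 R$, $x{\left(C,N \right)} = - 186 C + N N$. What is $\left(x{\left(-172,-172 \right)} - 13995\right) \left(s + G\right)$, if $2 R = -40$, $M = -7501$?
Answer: $-762295201$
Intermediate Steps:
$R = -20$ ($R = \frac{1}{2} \left(-40\right) = -20$)
$x{\left(C,N \right)} = N^{2} - 186 C$ ($x{\left(C,N \right)} = - 186 C + N^{2} = N^{2} - 186 C$)
$s = -8520$ ($s = 426 \left(-20\right) = -8520$)
$G = -7501$
$\left(x{\left(-172,-172 \right)} - 13995\right) \left(s + G\right) = \left(\left(\left(-172\right)^{2} - -31992\right) - 13995\right) \left(-8520 - 7501\right) = \left(\left(29584 + 31992\right) - 13995\right) \left(-16021\right) = \left(61576 - 13995\right) \left(-16021\right) = 47581 \left(-16021\right) = -762295201$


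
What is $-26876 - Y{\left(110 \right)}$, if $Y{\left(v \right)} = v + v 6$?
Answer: $-27646$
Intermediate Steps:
$Y{\left(v \right)} = 7 v$ ($Y{\left(v \right)} = v + 6 v = 7 v$)
$-26876 - Y{\left(110 \right)} = -26876 - 7 \cdot 110 = -26876 - 770 = -27646$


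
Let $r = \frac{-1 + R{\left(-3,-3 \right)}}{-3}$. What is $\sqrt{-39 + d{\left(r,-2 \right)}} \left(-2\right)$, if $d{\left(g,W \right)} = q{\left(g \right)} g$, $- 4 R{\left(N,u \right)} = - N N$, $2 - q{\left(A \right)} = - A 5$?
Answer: $- \frac{i \sqrt{5611}}{6} \approx - 12.484 i$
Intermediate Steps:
$q{\left(A \right)} = 2 + 5 A$ ($q{\left(A \right)} = 2 - - A 5 = 2 - - 5 A = 2 + 5 A$)
$R{\left(N,u \right)} = \frac{N^{2}}{4}$ ($R{\left(N,u \right)} = - \frac{- N N}{4} = - \frac{\left(-1\right) N^{2}}{4} = \frac{N^{2}}{4}$)
$r = - \frac{5}{12}$ ($r = \frac{-1 + \frac{\left(-3\right)^{2}}{4}}{-3} = \left(-1 + \frac{1}{4} \cdot 9\right) \left(- \frac{1}{3}\right) = \left(-1 + \frac{9}{4}\right) \left(- \frac{1}{3}\right) = \frac{5}{4} \left(- \frac{1}{3}\right) = - \frac{5}{12} \approx -0.41667$)
$d{\left(g,W \right)} = g \left(2 + 5 g\right)$ ($d{\left(g,W \right)} = \left(2 + 5 g\right) g = g \left(2 + 5 g\right)$)
$\sqrt{-39 + d{\left(r,-2 \right)}} \left(-2\right) = \sqrt{-39 - \frac{5 \left(2 + 5 \left(- \frac{5}{12}\right)\right)}{12}} \left(-2\right) = \sqrt{-39 - \frac{5 \left(2 - \frac{25}{12}\right)}{12}} \left(-2\right) = \sqrt{-39 - - \frac{5}{144}} \left(-2\right) = \sqrt{-39 + \frac{5}{144}} \left(-2\right) = \sqrt{- \frac{5611}{144}} \left(-2\right) = \frac{i \sqrt{5611}}{12} \left(-2\right) = - \frac{i \sqrt{5611}}{6}$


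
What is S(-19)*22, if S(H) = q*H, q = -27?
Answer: 11286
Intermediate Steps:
S(H) = -27*H
S(-19)*22 = -27*(-19)*22 = 513*22 = 11286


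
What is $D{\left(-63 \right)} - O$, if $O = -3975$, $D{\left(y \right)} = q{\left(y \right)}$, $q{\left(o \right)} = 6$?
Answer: $3981$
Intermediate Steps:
$D{\left(y \right)} = 6$
$D{\left(-63 \right)} - O = 6 - -3975 = 6 + 3975 = 3981$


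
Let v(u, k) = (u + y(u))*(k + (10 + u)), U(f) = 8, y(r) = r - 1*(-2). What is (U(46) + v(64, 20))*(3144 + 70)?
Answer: 39300792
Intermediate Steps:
y(r) = 2 + r (y(r) = r + 2 = 2 + r)
v(u, k) = (2 + 2*u)*(10 + k + u) (v(u, k) = (u + (2 + u))*(k + (10 + u)) = (2 + 2*u)*(10 + k + u))
(U(46) + v(64, 20))*(3144 + 70) = (8 + (20 + 2*20 + 2*64**2 + 22*64 + 2*20*64))*(3144 + 70) = (8 + (20 + 40 + 2*4096 + 1408 + 2560))*3214 = (8 + (20 + 40 + 8192 + 1408 + 2560))*3214 = (8 + 12220)*3214 = 12228*3214 = 39300792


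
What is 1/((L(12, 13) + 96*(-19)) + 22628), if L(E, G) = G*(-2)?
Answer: 1/20778 ≈ 4.8128e-5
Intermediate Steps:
L(E, G) = -2*G
1/((L(12, 13) + 96*(-19)) + 22628) = 1/((-2*13 + 96*(-19)) + 22628) = 1/((-26 - 1824) + 22628) = 1/(-1850 + 22628) = 1/20778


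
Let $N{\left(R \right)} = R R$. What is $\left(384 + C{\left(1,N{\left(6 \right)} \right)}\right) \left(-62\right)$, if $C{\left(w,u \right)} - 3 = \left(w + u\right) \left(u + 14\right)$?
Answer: $-138694$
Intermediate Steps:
$N{\left(R \right)} = R^{2}$
$C{\left(w,u \right)} = 3 + \left(14 + u\right) \left(u + w\right)$ ($C{\left(w,u \right)} = 3 + \left(w + u\right) \left(u + 14\right) = 3 + \left(u + w\right) \left(14 + u\right) = 3 + \left(14 + u\right) \left(u + w\right)$)
$\left(384 + C{\left(1,N{\left(6 \right)} \right)}\right) \left(-62\right) = \left(384 + \left(3 + \left(6^{2}\right)^{2} + 14 \cdot 6^{2} + 14 \cdot 1 + 6^{2} \cdot 1\right)\right) \left(-62\right) = \left(384 + \left(3 + 36^{2} + 14 \cdot 36 + 14 + 36 \cdot 1\right)\right) \left(-62\right) = \left(384 + \left(3 + 1296 + 504 + 14 + 36\right)\right) \left(-62\right) = \left(384 + 1853\right) \left(-62\right) = 2237 \left(-62\right) = -138694$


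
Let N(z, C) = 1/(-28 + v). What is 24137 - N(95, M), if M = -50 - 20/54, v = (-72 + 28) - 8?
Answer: 1930961/80 ≈ 24137.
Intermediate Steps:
v = -52 (v = -44 - 8 = -52)
M = -1360/27 (M = -50 - 20/54 = -50 - 1*10/27 = -50 - 10/27 = -1360/27 ≈ -50.370)
N(z, C) = -1/80 (N(z, C) = 1/(-28 - 52) = 1/(-80) = -1/80)
24137 - N(95, M) = 24137 - 1*(-1/80) = 24137 + 1/80 = 1930961/80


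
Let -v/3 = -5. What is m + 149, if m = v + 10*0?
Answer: 164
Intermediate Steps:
v = 15 (v = -3*(-5) = 15)
m = 15 (m = 15 + 10*0 = 15 + 0 = 15)
m + 149 = 15 + 149 = 164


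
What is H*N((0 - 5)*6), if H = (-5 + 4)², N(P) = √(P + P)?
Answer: 2*I*√15 ≈ 7.746*I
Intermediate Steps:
N(P) = √2*√P (N(P) = √(2*P) = √2*√P)
H = 1 (H = (-1)² = 1)
H*N((0 - 5)*6) = 1*(√2*√((0 - 5)*6)) = 1*(√2*√(-5*6)) = 1*(√2*√(-30)) = 1*(√2*(I*√30)) = 1*(2*I*√15) = 2*I*√15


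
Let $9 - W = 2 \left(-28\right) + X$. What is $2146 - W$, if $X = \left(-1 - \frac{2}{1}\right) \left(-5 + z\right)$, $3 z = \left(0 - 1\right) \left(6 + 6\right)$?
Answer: $2108$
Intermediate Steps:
$z = -4$ ($z = \frac{\left(0 - 1\right) \left(6 + 6\right)}{3} = \frac{\left(-1\right) 12}{3} = \frac{1}{3} \left(-12\right) = -4$)
$X = 27$ ($X = \left(-1 - \frac{2}{1}\right) \left(-5 - 4\right) = \left(-1 - 2\right) \left(-9\right) = \left(-3\right) \left(-9\right) = 27$)
$W = 38$ ($W = 9 - \left(2 \left(-28\right) + 27\right) = 9 - \left(-56 + 27\right) = 9 - -29 = 9 + 29 = 38$)
$2146 - W = 2146 - 38 = 2108$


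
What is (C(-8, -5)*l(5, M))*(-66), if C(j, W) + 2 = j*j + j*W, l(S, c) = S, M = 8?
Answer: -33660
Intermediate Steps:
C(j, W) = -2 + j**2 + W*j (C(j, W) = -2 + (j*j + j*W) = -2 + (j**2 + W*j) = -2 + j**2 + W*j)
(C(-8, -5)*l(5, M))*(-66) = ((-2 + (-8)**2 - 5*(-8))*5)*(-66) = ((-2 + 64 + 40)*5)*(-66) = (102*5)*(-66) = 510*(-66) = -33660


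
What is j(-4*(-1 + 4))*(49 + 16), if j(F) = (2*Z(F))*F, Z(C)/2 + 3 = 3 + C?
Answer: 37440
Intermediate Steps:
Z(C) = 2*C (Z(C) = -6 + 2*(3 + C) = -6 + (6 + 2*C) = 2*C)
j(F) = 4*F² (j(F) = (2*(2*F))*F = (4*F)*F = 4*F²)
j(-4*(-1 + 4))*(49 + 16) = (4*(-4*(-1 + 4))²)*(49 + 16) = (4*(-4*3)²)*65 = (4*(-12)²)*65 = (4*144)*65 = 576*65 = 37440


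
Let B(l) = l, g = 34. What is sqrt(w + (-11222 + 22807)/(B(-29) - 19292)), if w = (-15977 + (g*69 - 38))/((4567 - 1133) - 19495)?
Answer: 8*sqrt(19582390311)/2232479 ≈ 0.50146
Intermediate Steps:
w = 13669/16061 (w = (-15977 + (34*69 - 38))/((4567 - 1133) - 19495) = (-15977 + (2346 - 38))/(3434 - 19495) = (-15977 + 2308)/(-16061) = -13669*(-1/16061) = 13669/16061 ≈ 0.85107)
sqrt(w + (-11222 + 22807)/(B(-29) - 19292)) = sqrt(13669/16061 + (-11222 + 22807)/(-29 - 19292)) = sqrt(13669/16061 + 11585/(-19321)) = sqrt(13669/16061 + 11585*(-1/19321)) = sqrt(13669/16061 - 11585/19321) = sqrt(78032064/310314581) = 8*sqrt(19582390311)/2232479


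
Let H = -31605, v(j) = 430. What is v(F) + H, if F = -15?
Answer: -31175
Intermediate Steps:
v(F) + H = 430 - 31605 = -31175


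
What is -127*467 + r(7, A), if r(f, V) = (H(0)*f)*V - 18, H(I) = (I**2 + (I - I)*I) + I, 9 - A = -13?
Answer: -59327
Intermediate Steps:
A = 22 (A = 9 - 1*(-13) = 9 + 13 = 22)
H(I) = I + I**2 (H(I) = (I**2 + 0*I) + I = (I**2 + 0) + I = I**2 + I = I + I**2)
r(f, V) = -18 (r(f, V) = ((0*(1 + 0))*f)*V - 18 = ((0*1)*f)*V - 18 = (0*f)*V - 18 = 0*V - 18 = 0 - 18 = -18)
-127*467 + r(7, A) = -127*467 - 18 = -59309 - 18 = -59327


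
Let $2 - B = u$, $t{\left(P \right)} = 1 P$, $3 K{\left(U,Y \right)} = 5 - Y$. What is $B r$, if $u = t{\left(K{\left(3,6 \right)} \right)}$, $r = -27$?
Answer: $-63$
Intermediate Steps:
$K{\left(U,Y \right)} = \frac{5}{3} - \frac{Y}{3}$ ($K{\left(U,Y \right)} = \frac{5 - Y}{3} = \frac{5}{3} - \frac{Y}{3}$)
$t{\left(P \right)} = P$
$u = - \frac{1}{3}$ ($u = \frac{5}{3} - 2 = - \frac{1}{3} \approx -0.33333$)
$B = \frac{7}{3}$ ($B = 2 - - \frac{1}{3} = 2 + \frac{1}{3} = \frac{7}{3} \approx 2.3333$)
$B r = \frac{7}{3} \left(-27\right) = -63$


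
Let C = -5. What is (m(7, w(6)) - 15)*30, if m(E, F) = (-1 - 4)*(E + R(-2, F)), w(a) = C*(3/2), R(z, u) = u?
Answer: -375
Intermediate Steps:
w(a) = -15/2
m(E, F) = -5*E - 5*F (m(E, F) = (-1 - 4)*(E + F) = -5*(E + F) = -5*E - 5*F)
(m(7, w(6)) - 15)*30 = ((-5*7 - 5*(-15/2)) - 15)*30 = ((-35 + 75/2) - 15)*30 = (5/2 - 15)*30 = -25/2*30 = -375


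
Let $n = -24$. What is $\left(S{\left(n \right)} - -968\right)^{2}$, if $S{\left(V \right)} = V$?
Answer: $891136$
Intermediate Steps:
$\left(S{\left(n \right)} - -968\right)^{2} = \left(-24 - -968\right)^{2} = \left(-24 + 968\right)^{2} = 944^{2} = 891136$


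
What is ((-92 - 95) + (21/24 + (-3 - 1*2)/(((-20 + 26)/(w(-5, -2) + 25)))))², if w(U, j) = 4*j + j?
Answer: 2524921/64 ≈ 39452.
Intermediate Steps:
w(U, j) = 5*j
((-92 - 95) + (21/24 + (-3 - 1*2)/(((-20 + 26)/(w(-5, -2) + 25)))))² = ((-92 - 95) + (21/24 + (-3 - 1*2)/(((-20 + 26)/(5*(-2) + 25)))))² = (-187 + (21*(1/24) + (-3 - 2)/((6/(-10 + 25)))))² = (-187 + (7/8 - 5/(6/15)))² = (-187 + (7/8 - 5/(6*(1/15))))² = (-187 + (7/8 - 5/⅖))² = (-187 + (7/8 - 5*5/2))² = (-187 + (7/8 - 25/2))² = (-187 - 93/8)² = (-1589/8)² = 2524921/64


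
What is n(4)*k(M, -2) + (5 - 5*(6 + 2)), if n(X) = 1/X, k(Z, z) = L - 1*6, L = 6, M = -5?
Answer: -35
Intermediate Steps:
k(Z, z) = 0 (k(Z, z) = 6 - 1*6 = 6 - 6 = 0)
n(4)*k(M, -2) + (5 - 5*(6 + 2)) = 0/4 + (5 - 5*(6 + 2)) = (¼)*0 + (5 - 5*8) = 0 + (5 - 1*40) = 0 + (5 - 40) = 0 - 35 = -35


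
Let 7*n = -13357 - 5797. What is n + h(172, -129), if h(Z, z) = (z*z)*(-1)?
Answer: -135641/7 ≈ -19377.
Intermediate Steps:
h(Z, z) = -z**2 (h(Z, z) = z**2*(-1) = -z**2)
n = -19154/7 (n = (-13357 - 5797)/7 = (1/7)*(-19154) = -19154/7 ≈ -2736.3)
n + h(172, -129) = -19154/7 - 1*(-129)**2 = -19154/7 - 1*16641 = -19154/7 - 16641 = -135641/7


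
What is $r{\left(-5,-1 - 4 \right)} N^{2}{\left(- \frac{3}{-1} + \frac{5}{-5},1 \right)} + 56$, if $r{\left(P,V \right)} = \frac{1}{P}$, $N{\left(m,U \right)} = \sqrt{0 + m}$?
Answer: $\frac{278}{5} \approx 55.6$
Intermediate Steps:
$N{\left(m,U \right)} = \sqrt{m}$
$r{\left(-5,-1 - 4 \right)} N^{2}{\left(- \frac{3}{-1} + \frac{5}{-5},1 \right)} + 56 = \frac{\left(\sqrt{- \frac{3}{-1} + \frac{5}{-5}}\right)^{2}}{-5} + 56 = - \frac{\left(\sqrt{\left(-3\right) \left(-1\right) + 5 \left(- \frac{1}{5}\right)}\right)^{2}}{5} + 56 = - \frac{\left(\sqrt{3 - 1}\right)^{2}}{5} + 56 = - \frac{\left(\sqrt{2}\right)^{2}}{5} + 56 = \left(- \frac{1}{5}\right) 2 + 56 = - \frac{2}{5} + 56 = \frac{278}{5}$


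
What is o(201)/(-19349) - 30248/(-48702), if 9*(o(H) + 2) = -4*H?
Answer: 294858334/471167499 ≈ 0.62580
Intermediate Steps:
o(H) = -2 - 4*H/9 (o(H) = -2 + (-4*H)/9 = -2 - 4*H/9)
o(201)/(-19349) - 30248/(-48702) = (-2 - 4/9*201)/(-19349) - 30248/(-48702) = (-2 - 268/3)*(-1/19349) - 30248*(-1/48702) = -274/3*(-1/19349) + 15124/24351 = 274/58047 + 15124/24351 = 294858334/471167499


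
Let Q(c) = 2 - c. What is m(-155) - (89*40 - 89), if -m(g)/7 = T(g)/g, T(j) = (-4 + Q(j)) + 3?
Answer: -536913/155 ≈ -3464.0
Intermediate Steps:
T(j) = 1 - j (T(j) = (-4 + (2 - j)) + 3 = (-2 - j) + 3 = 1 - j)
m(g) = -7*(1 - g)/g
m(-155) - (89*40 - 89) = (7 - 7/(-155)) - (89*40 - 89) = (7 - 7*(-1/155)) - (3560 - 89) = (7 + 7/155) - 1*3471 = 1092/155 - 3471 = -536913/155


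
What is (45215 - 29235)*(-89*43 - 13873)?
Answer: -282846000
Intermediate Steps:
(45215 - 29235)*(-89*43 - 13873) = 15980*(-3827 - 13873) = 15980*(-17700) = -282846000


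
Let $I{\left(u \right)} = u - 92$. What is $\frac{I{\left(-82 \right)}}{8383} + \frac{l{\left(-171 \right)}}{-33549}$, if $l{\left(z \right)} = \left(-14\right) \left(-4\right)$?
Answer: $- \frac{6306974}{281241267} \approx -0.022426$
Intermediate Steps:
$I{\left(u \right)} = -92 + u$
$l{\left(z \right)} = 56$
$\frac{I{\left(-82 \right)}}{8383} + \frac{l{\left(-171 \right)}}{-33549} = \frac{-92 - 82}{8383} + \frac{56}{-33549} = \left(-174\right) \frac{1}{8383} + 56 \left(- \frac{1}{33549}\right) = - \frac{174}{8383} - \frac{56}{33549} = - \frac{6306974}{281241267}$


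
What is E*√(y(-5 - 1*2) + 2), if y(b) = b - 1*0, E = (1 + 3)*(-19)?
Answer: -76*I*√5 ≈ -169.94*I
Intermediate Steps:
E = -76 (E = 4*(-19) = -76)
y(b) = b (y(b) = b + 0 = b)
E*√(y(-5 - 1*2) + 2) = -76*√((-5 - 1*2) + 2) = -76*√((-5 - 2) + 2) = -76*√(-7 + 2) = -76*I*√5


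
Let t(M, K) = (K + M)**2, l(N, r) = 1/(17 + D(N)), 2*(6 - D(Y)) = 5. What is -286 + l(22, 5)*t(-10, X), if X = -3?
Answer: -11388/41 ≈ -277.76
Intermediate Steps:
D(Y) = 7/2 (D(Y) = 6 - 1/2*5 = 6 - 5/2 = 7/2)
l(N, r) = 2/41 (l(N, r) = 1/(17 + 7/2) = 1/(41/2) = 2/41)
-286 + l(22, 5)*t(-10, X) = -286 + 2*(-3 - 10)**2/41 = -286 + (2/41)*(-13)**2 = -286 + (2/41)*169 = -286 + 338/41 = -11388/41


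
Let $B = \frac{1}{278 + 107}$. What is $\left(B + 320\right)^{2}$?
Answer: $\frac{15178486401}{148225} \approx 1.024 \cdot 10^{5}$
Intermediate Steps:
$B = \frac{1}{385} \approx 0.0025974$
$\left(B + 320\right)^{2} = \left(\frac{1}{385} + 320\right)^{2} = \left(\frac{123201}{385}\right)^{2} = \frac{15178486401}{148225}$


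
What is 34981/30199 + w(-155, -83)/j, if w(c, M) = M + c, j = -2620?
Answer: 49418791/39560690 ≈ 1.2492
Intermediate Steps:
34981/30199 + w(-155, -83)/j = 34981/30199 + (-83 - 155)/(-2620) = 34981*(1/30199) - 238*(-1/2620) = 34981/30199 + 119/1310 = 49418791/39560690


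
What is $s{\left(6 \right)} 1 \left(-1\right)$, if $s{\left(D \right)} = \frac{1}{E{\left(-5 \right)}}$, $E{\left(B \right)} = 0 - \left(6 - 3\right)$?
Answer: $\frac{1}{3} \approx 0.33333$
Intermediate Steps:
$E{\left(B \right)} = -3$ ($E{\left(B \right)} = 0 - \left(6 - 3\right) = 0 - 3 = -3$)
$s{\left(D \right)} = - \frac{1}{3}$ ($s{\left(D \right)} = \frac{1}{-3} = - \frac{1}{3}$)
$s{\left(6 \right)} 1 \left(-1\right) = \left(- \frac{1}{3}\right) 1 \left(-1\right) = \left(- \frac{1}{3}\right) \left(-1\right) = \frac{1}{3}$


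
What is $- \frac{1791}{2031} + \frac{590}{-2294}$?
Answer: $- \frac{884474}{776519} \approx -1.139$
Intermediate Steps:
$- \frac{1791}{2031} + \frac{590}{-2294} = \left(-1791\right) \frac{1}{2031} + 590 \left(- \frac{1}{2294}\right) = - \frac{597}{677} - \frac{295}{1147} = - \frac{884474}{776519}$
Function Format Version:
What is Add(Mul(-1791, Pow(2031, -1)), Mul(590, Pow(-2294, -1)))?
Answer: Rational(-884474, 776519) ≈ -1.1390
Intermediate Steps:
Add(Mul(-1791, Pow(2031, -1)), Mul(590, Pow(-2294, -1))) = Add(Mul(-1791, Rational(1, 2031)), Mul(590, Rational(-1, 2294))) = Add(Rational(-597, 677), Rational(-295, 1147)) = Rational(-884474, 776519)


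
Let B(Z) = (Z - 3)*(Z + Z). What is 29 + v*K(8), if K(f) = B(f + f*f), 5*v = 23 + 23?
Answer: 457201/5 ≈ 91440.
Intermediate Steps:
B(Z) = 2*Z*(-3 + Z) (B(Z) = (-3 + Z)*(2*Z) = 2*Z*(-3 + Z))
v = 46/5 (v = (23 + 23)/5 = (1/5)*46 = 46/5 ≈ 9.2000)
K(f) = 2*(f + f**2)*(-3 + f + f**2) (K(f) = 2*(f + f*f)*(-3 + (f + f*f)) = 2*(f + f**2)*(-3 + (f + f**2)) = 2*(f + f**2)*(-3 + f + f**2))
29 + v*K(8) = 29 + 46*(2*8*(1 + 8)*(-3 + 8*(1 + 8)))/5 = 29 + 46*(2*8*9*(-3 + 8*9))/5 = 29 + 46*(2*8*9*(-3 + 72))/5 = 29 + 46*(2*8*9*69)/5 = 29 + (46/5)*9936 = 29 + 457056/5 = 457201/5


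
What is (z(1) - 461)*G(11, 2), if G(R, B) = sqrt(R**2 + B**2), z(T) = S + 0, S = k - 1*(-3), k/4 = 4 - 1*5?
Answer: -2310*sqrt(5) ≈ -5165.3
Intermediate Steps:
k = -4 (k = 4*(4 - 1*5) = 4*(4 - 5) = 4*(-1) = -4)
S = -1 (S = -4 - 1*(-3) = -4 + 3 = -1)
z(T) = -1 (z(T) = -1 + 0 = -1)
G(R, B) = sqrt(B**2 + R**2)
(z(1) - 461)*G(11, 2) = (-1 - 461)*sqrt(2**2 + 11**2) = -462*sqrt(4 + 121) = -2310*sqrt(5)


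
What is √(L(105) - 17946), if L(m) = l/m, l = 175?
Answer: I*√161499/3 ≈ 133.96*I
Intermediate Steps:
L(m) = 175/m
√(L(105) - 17946) = √(175/105 - 17946) = √(175*(1/105) - 17946) = √(5/3 - 17946) = √(-53833/3) = I*√161499/3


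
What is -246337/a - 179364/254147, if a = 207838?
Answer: -99884464571/52821404186 ≈ -1.8910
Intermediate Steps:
-246337/a - 179364/254147 = -246337/207838 - 179364/254147 = -99884464571/52821404186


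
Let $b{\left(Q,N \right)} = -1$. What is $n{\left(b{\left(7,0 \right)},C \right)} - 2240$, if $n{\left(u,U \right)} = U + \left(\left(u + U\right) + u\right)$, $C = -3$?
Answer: $-2248$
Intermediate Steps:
$n{\left(u,U \right)} = 2 U + 2 u$ ($n{\left(u,U \right)} = U + \left(\left(U + u\right) + u\right) = U + \left(U + 2 u\right) = 2 U + 2 u$)
$n{\left(b{\left(7,0 \right)},C \right)} - 2240 = \left(2 \left(-3\right) + 2 \left(-1\right)\right) - 2240 = \left(-6 - 2\right) - 2240 = -8 - 2240 = -2248$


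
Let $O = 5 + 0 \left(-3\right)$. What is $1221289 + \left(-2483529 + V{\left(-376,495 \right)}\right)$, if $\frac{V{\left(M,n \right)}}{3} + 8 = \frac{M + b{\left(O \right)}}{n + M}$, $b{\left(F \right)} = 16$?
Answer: $- \frac{150210496}{119} \approx -1.2623 \cdot 10^{6}$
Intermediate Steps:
$O = 5$ ($O = 5 + 0 = 5$)
$V{\left(M,n \right)} = -24 + \frac{3 \left(16 + M\right)}{M + n}$ ($V{\left(M,n \right)} = -24 + 3 \frac{M + 16}{n + M} = -24 + 3 \frac{16 + M}{M + n} = -24 + \frac{3 \left(16 + M\right)}{M + n}$)
$1221289 + \left(-2483529 + V{\left(-376,495 \right)}\right) = 1221289 - \left(2483529 - \frac{3 \left(16 - 3960 - -2632\right)}{-376 + 495}\right) = 1221289 - \left(2483529 - \frac{3 \left(16 - 3960 + 2632\right)}{119}\right) = 1221289 - \left(2483529 - - \frac{3936}{119}\right) = 1221289 - \frac{295543887}{119} = - \frac{150210496}{119}$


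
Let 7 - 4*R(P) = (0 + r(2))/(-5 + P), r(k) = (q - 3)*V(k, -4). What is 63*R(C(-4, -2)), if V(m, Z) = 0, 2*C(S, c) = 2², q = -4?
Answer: 441/4 ≈ 110.25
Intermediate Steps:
C(S, c) = 2 (C(S, c) = (½)*2² = (½)*4 = 2)
r(k) = 0 (r(k) = (-4 - 3)*0 = -7*0 = 0)
R(P) = 7/4 (R(P) = 7/4 - (0 + 0)/(4*(-5 + P)) = 7/4 - 0/(-5 + P) = 7/4 - ¼*0 = 7/4 + 0 = 7/4)
63*R(C(-4, -2)) = 63*(7/4) = 441/4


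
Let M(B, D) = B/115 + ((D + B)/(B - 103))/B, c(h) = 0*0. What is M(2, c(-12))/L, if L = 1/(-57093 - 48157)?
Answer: -1831350/2323 ≈ -788.36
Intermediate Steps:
c(h) = 0
M(B, D) = B/115 + (B + D)/(B*(-103 + B)) (M(B, D) = B*(1/115) + ((B + D)/(-103 + B))/B = B/115 + ((B + D)/(-103 + B))/B = B/115 + (B + D)/(B*(-103 + B)))
L = -1/105250 (L = 1/(-105250) = -1/105250 ≈ -9.5012e-6)
M(2, c(-12))/L = ((2 + 0 - 103/115*2**2 + (1/115)*2**3)/(2*(-103 + 2)))/(-1/105250) = ((1/2)*(2 + 0 - 103/115*4 + (1/115)*8)/(-101))*(-105250) = ((1/2)*(-1/101)*(2 + 0 - 412/115 + 8/115))*(-105250) = ((1/2)*(-1/101)*(-174/115))*(-105250) = (87/11615)*(-105250) = -1831350/2323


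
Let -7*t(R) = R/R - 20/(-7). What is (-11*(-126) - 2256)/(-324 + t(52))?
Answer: 14210/5301 ≈ 2.6806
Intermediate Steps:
t(R) = -27/49 (t(R) = -(R/R - 20/(-7))/7 = -(1 - 20*(-⅐))/7 = -(1 + 20/7)/7 = -⅐*27/7 = -27/49)
(-11*(-126) - 2256)/(-324 + t(52)) = (-11*(-126) - 2256)/(-324 - 27/49) = (1386 - 2256)/(-15903/49) = -870*(-49/15903) = 14210/5301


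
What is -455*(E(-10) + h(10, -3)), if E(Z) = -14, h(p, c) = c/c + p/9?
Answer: 48685/9 ≈ 5409.4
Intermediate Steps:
h(p, c) = 1 + p/9 (h(p, c) = 1 + p*(⅑) = 1 + p/9)
-455*(E(-10) + h(10, -3)) = -455*(-14 + (1 + (⅑)*10)) = -455*(-14 + (1 + 10/9)) = -455*(-14 + 19/9) = -455*(-107/9) = 48685/9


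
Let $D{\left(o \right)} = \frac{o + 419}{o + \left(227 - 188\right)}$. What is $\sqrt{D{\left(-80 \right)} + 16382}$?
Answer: $\frac{\sqrt{27524243}}{41} \approx 127.96$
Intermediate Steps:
$D{\left(o \right)} = \frac{419 + o}{39 + o}$ ($D{\left(o \right)} = \frac{419 + o}{o + \left(227 - 188\right)} = \frac{419 + o}{o + 39} = \frac{419 + o}{39 + o}$)
$\sqrt{D{\left(-80 \right)} + 16382} = \sqrt{\frac{419 - 80}{39 - 80} + 16382} = \sqrt{\frac{1}{-41} \cdot 339 + 16382} = \sqrt{\left(- \frac{1}{41}\right) 339 + 16382} = \sqrt{- \frac{339}{41} + 16382} = \sqrt{\frac{671323}{41}} = \frac{\sqrt{27524243}}{41}$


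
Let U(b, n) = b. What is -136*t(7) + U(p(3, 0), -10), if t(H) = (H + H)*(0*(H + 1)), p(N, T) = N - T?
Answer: 3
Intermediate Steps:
t(H) = 0 (t(H) = (2*H)*(0*(1 + H)) = (2*H)*0 = 0)
-136*t(7) + U(p(3, 0), -10) = -136*0 + (3 - 1*0) = 0 + (3 + 0) = 0 + 3 = 3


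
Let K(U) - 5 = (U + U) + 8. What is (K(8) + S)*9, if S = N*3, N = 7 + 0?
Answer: 450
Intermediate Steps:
K(U) = 13 + 2*U (K(U) = 5 + ((U + U) + 8) = 5 + (2*U + 8) = 5 + (8 + 2*U) = 13 + 2*U)
N = 7
S = 21 (S = 7*3 = 21)
(K(8) + S)*9 = ((13 + 2*8) + 21)*9 = ((13 + 16) + 21)*9 = (29 + 21)*9 = 50*9 = 450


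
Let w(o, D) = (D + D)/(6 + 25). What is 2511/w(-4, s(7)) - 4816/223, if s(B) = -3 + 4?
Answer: 17348911/446 ≈ 38899.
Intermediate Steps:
s(B) = 1
w(o, D) = 2*D/31 (w(o, D) = (2*D)/31 = (2*D)*(1/31) = 2*D/31)
2511/w(-4, s(7)) - 4816/223 = 2511/(((2/31)*1)) - 4816/223 = 2511/(2/31) - 4816*1/223 = 2511*(31/2) - 4816/223 = 77841/2 - 4816/223 = 17348911/446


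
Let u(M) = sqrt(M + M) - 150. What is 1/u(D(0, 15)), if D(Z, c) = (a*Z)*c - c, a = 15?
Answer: -5/751 - I*sqrt(30)/22530 ≈ -0.0066578 - 0.00024311*I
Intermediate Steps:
D(Z, c) = -c + 15*Z*c (D(Z, c) = (15*Z)*c - c = 15*Z*c - c = -c + 15*Z*c)
u(M) = -150 + sqrt(2)*sqrt(M) (u(M) = sqrt(2*M) - 150 = sqrt(2)*sqrt(M) - 150 = -150 + sqrt(2)*sqrt(M))
1/u(D(0, 15)) = 1/(-150 + sqrt(2)*sqrt(15*(-1 + 15*0))) = 1/(-150 + sqrt(2)*sqrt(15*(-1 + 0))) = 1/(-150 + sqrt(2)*sqrt(15*(-1))) = 1/(-150 + sqrt(2)*sqrt(-15)) = 1/(-150 + sqrt(2)*(I*sqrt(15))) = 1/(-150 + I*sqrt(30))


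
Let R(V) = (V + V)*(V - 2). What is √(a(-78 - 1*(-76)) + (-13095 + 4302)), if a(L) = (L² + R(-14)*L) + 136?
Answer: 3*I*√1061 ≈ 97.719*I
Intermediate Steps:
R(V) = 2*V*(-2 + V) (R(V) = (2*V)*(-2 + V) = 2*V*(-2 + V))
a(L) = 136 + L² + 448*L (a(L) = (L² + (2*(-14)*(-2 - 14))*L) + 136 = (L² + (2*(-14)*(-16))*L) + 136 = (L² + 448*L) + 136 = 136 + L² + 448*L)
√(a(-78 - 1*(-76)) + (-13095 + 4302)) = √((136 + (-78 - 1*(-76))² + 448*(-78 - 1*(-76))) + (-13095 + 4302)) = √((136 + (-78 + 76)² + 448*(-78 + 76)) - 8793) = √((136 + (-2)² + 448*(-2)) - 8793) = √((136 + 4 - 896) - 8793) = √(-756 - 8793) = √(-9549) = 3*I*√1061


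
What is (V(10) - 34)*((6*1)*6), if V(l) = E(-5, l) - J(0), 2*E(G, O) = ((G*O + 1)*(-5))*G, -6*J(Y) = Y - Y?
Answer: -23274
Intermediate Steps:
J(Y) = 0 (J(Y) = -(Y - Y)/6 = -1/6*0 = 0)
E(G, O) = G*(-5 - 5*G*O)/2 (E(G, O) = (((G*O + 1)*(-5))*G)/2 = (((1 + G*O)*(-5))*G)/2 = ((-5 - 5*G*O)*G)/2 = (G*(-5 - 5*G*O))/2 = G*(-5 - 5*G*O)/2)
V(l) = 25/2 - 125*l/2 (V(l) = -5/2*(-5)*(1 - 5*l) - 1*0 = (25/2 - 125*l/2) + 0 = 25/2 - 125*l/2)
(V(10) - 34)*((6*1)*6) = ((25/2 - 125/2*10) - 34)*((6*1)*6) = ((25/2 - 625) - 34)*(6*6) = (-1225/2 - 34)*36 = -1293/2*36 = -23274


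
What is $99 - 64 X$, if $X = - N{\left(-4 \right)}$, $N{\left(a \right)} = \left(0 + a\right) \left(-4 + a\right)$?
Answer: $2147$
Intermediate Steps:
$N{\left(a \right)} = a \left(-4 + a\right)$
$X = -32$ ($X = - \left(-4\right) \left(-4 - 4\right) = - \left(-4\right) \left(-8\right) = \left(-1\right) 32 = -32$)
$99 - 64 X = 99 - -2048 = 99 + 2048 = 2147$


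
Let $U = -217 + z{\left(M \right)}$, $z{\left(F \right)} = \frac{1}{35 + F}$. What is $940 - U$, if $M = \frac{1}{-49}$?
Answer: $\frac{1983049}{1714} \approx 1157.0$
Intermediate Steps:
$M = - \frac{1}{49} \approx -0.020408$
$U = - \frac{371889}{1714}$ ($U = -217 + \frac{1}{35 - \frac{1}{49}} = -217 + \frac{1}{\frac{1714}{49}} = -217 + \frac{49}{1714} = - \frac{371889}{1714} \approx -216.97$)
$940 - U = 940 - - \frac{371889}{1714} = 940 + \frac{371889}{1714} = \frac{1983049}{1714}$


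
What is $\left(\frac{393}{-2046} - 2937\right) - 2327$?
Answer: $- \frac{3590179}{682} \approx -5264.2$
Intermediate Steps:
$\left(\frac{393}{-2046} - 2937\right) - 2327 = \left(393 \left(- \frac{1}{2046}\right) - 2937\right) - 2327 = \left(- \frac{131}{682} - 2937\right) - 2327 = - \frac{2003165}{682} - 2327 = - \frac{3590179}{682}$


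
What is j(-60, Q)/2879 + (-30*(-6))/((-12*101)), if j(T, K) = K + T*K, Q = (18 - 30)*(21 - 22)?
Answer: -114693/290779 ≈ -0.39443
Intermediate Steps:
Q = 12 (Q = -12*(-1) = 12)
j(T, K) = K + K*T
j(-60, Q)/2879 + (-30*(-6))/((-12*101)) = (12*(1 - 60))/2879 + (-30*(-6))/((-12*101)) = (12*(-59))*(1/2879) + 180/(-1212) = -708*1/2879 + 180*(-1/1212) = -708/2879 - 15/101 = -114693/290779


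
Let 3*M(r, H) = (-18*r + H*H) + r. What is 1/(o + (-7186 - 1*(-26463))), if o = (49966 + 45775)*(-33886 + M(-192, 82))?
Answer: -3/8776519639 ≈ -3.4182e-10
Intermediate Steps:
M(r, H) = -17*r/3 + H²/3 (M(r, H) = ((-18*r + H*H) + r)/3 = ((-18*r + H²) + r)/3 = ((H² - 18*r) + r)/3 = (H² - 17*r)/3 = -17*r/3 + H²/3)
o = -8776577470/3 (o = (49966 + 45775)*(-33886 + (-17/3*(-192) + (⅓)*82²)) = 95741*(-33886 + (1088 + (⅓)*6724)) = 95741*(-33886 + (1088 + 6724/3)) = 95741*(-33886 + 9988/3) = 95741*(-91670/3) = -8776577470/3 ≈ -2.9255e+9)
1/(o + (-7186 - 1*(-26463))) = 1/(-8776577470/3 + (-7186 - 1*(-26463))) = 1/(-8776577470/3 + (-7186 + 26463)) = 1/(-8776577470/3 + 19277) = 1/(-8776519639/3) = -3/8776519639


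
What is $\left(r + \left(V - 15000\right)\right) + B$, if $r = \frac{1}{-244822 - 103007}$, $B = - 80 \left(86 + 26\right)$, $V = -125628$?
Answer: $- \frac{52031044453}{347829} \approx -1.4959 \cdot 10^{5}$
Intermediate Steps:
$B = -8960$ ($B = \left(-80\right) 112 = -8960$)
$r = - \frac{1}{347829}$ ($r = \frac{1}{-347829} = - \frac{1}{347829} \approx -2.875 \cdot 10^{-6}$)
$\left(r + \left(V - 15000\right)\right) + B = \left(- \frac{1}{347829} - 140628\right) - 8960 = - \frac{48914496613}{347829} - 8960 = - \frac{52031044453}{347829}$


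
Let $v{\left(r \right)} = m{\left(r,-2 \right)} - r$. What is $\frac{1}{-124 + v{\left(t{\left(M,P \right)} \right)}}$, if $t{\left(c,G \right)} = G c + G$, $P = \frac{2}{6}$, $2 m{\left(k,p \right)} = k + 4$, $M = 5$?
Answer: $- \frac{1}{123} \approx -0.0081301$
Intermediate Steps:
$m{\left(k,p \right)} = 2 + \frac{k}{2}$ ($m{\left(k,p \right)} = \frac{k + 4}{2} = \frac{4 + k}{2} = 2 + \frac{k}{2}$)
$P = \frac{1}{3}$ ($P = 2 \cdot \frac{1}{6} = \frac{1}{3} \approx 0.33333$)
$t{\left(c,G \right)} = G + G c$
$v{\left(r \right)} = 2 - \frac{r}{2}$ ($v{\left(r \right)} = \left(2 + \frac{r}{2}\right) - r = 2 - \frac{r}{2}$)
$\frac{1}{-124 + v{\left(t{\left(M,P \right)} \right)}} = \frac{1}{-124 + \left(2 - \frac{\frac{1}{3} \left(1 + 5\right)}{2}\right)} = \frac{1}{-124 + \left(2 - \frac{\frac{1}{3} \cdot 6}{2}\right)} = \frac{1}{-124 + \left(2 - 1\right)} = \frac{1}{-124 + 1} = \frac{1}{-123} = - \frac{1}{123}$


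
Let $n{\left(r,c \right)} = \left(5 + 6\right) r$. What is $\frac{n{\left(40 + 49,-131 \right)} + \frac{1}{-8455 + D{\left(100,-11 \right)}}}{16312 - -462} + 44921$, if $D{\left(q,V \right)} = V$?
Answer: $\frac{6379180382177}{142008684} \approx 44921.0$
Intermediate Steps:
$n{\left(r,c \right)} = 11 r$
$\frac{n{\left(40 + 49,-131 \right)} + \frac{1}{-8455 + D{\left(100,-11 \right)}}}{16312 - -462} + 44921 = \frac{11 \left(40 + 49\right) + \frac{1}{-8455 - 11}}{16312 - -462} + 44921 = \frac{11 \cdot 89 + \frac{1}{-8466}}{16312 + 462} + 44921 = \frac{979 - \frac{1}{8466}}{16774} + 44921 = \frac{8288213}{8466} \cdot \frac{1}{16774} + 44921 = \frac{8288213}{142008684} + 44921 = \frac{6379180382177}{142008684}$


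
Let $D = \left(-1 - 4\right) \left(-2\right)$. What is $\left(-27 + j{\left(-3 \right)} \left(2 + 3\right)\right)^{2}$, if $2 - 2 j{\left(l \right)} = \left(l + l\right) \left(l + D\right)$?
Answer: $6889$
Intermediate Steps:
$D = 10$ ($D = \left(-5\right) \left(-2\right) = 10$)
$j{\left(l \right)} = 1 - l \left(10 + l\right)$ ($j{\left(l \right)} = 1 - \frac{\left(l + l\right) \left(l + 10\right)}{2} = 1 - \frac{2 l \left(10 + l\right)}{2} = 1 - l \left(10 + l\right)$)
$\left(-27 + j{\left(-3 \right)} \left(2 + 3\right)\right)^{2} = \left(-27 + \left(1 - \left(-3\right)^{2} - -30\right) \left(2 + 3\right)\right)^{2} = \left(-27 + \left(1 - 9 + 30\right) 5\right)^{2} = \left(-27 + 22 \cdot 5\right)^{2} = \left(-27 + 110\right)^{2} = 83^{2} = 6889$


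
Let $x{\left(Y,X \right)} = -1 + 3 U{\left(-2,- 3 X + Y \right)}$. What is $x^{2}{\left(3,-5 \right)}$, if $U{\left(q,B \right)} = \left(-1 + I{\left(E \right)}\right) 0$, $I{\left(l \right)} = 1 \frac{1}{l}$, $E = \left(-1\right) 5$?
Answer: $1$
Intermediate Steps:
$E = -5$
$I{\left(l \right)} = \frac{1}{l}$
$U{\left(q,B \right)} = 0$ ($U{\left(q,B \right)} = \left(-1 + \frac{1}{-5}\right) 0 = \left(-1 - \frac{1}{5}\right) 0 = \left(- \frac{6}{5}\right) 0 = 0$)
$x{\left(Y,X \right)} = -1$ ($x{\left(Y,X \right)} = -1 + 3 \cdot 0 = -1 + 0 = -1$)
$x^{2}{\left(3,-5 \right)} = \left(-1\right)^{2} = 1$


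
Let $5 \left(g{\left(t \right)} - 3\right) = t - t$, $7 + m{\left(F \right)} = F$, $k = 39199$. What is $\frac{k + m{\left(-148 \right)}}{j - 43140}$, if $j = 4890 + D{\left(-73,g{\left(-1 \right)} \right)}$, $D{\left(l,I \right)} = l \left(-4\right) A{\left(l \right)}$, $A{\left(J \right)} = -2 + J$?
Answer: $- \frac{19522}{30075} \approx -0.64911$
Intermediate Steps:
$m{\left(F \right)} = -7 + F$
$g{\left(t \right)} = 3$ ($g{\left(t \right)} = 3 + \frac{t - t}{5} = 3 + \frac{1}{5} \cdot 0 = 3 + 0 = 3$)
$D{\left(l,I \right)} = - 4 l \left(-2 + l\right)$ ($D{\left(l,I \right)} = l \left(-4\right) \left(-2 + l\right) = - 4 l \left(-2 + l\right)$)
$j = -17010$ ($j = 4890 + 4 \left(-73\right) \left(2 - -73\right) = 4890 + 4 \left(-73\right) \left(2 + 73\right) = 4890 + 4 \left(-73\right) 75 = 4890 - 21900 = -17010$)
$\frac{k + m{\left(-148 \right)}}{j - 43140} = \frac{39199 - 155}{-17010 - 43140} = \frac{39199 - 155}{-60150} = 39044 \left(- \frac{1}{60150}\right) = - \frac{19522}{30075}$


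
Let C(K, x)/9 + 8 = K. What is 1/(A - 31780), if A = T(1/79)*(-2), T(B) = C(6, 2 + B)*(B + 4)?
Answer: -79/2499208 ≈ -3.1610e-5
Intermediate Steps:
C(K, x) = -72 + 9*K
T(B) = -72 - 18*B (T(B) = (-72 + 9*6)*(B + 4) = (-72 + 54)*(4 + B) = -18*(4 + B) = -72 - 18*B)
A = 11412/79 (A = (-72 - 18/79)*(-2) = -5706/79*(-2) = 11412/79 ≈ 144.46)
1/(A - 31780) = 1/(11412/79 - 31780) = 1/(-2499208/79) = -79/2499208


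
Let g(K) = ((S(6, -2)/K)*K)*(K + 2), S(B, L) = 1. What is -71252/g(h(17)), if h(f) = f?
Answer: -71252/19 ≈ -3750.1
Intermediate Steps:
g(K) = 2 + K (g(K) = ((1/K)*K)*(K + 2) = (K/K)*(2 + K) = 1*(2 + K) = 2 + K)
-71252/g(h(17)) = -71252/(2 + 17) = -71252/19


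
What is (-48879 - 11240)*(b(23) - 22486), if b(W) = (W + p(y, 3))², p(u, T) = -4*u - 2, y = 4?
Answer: 1350332859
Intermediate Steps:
p(u, T) = -2 - 4*u
b(W) = (-18 + W)² (b(W) = (W + (-2 - 4*4))² = (W + (-2 - 16))² = (W - 18)² = (-18 + W)²)
(-48879 - 11240)*(b(23) - 22486) = (-48879 - 11240)*((-18 + 23)² - 22486) = -60119*(5² - 22486) = -60119*(25 - 22486) = -60119*(-22461) = 1350332859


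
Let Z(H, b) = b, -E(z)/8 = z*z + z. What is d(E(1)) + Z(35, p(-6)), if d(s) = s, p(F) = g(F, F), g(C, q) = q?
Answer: -22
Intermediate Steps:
p(F) = F
E(z) = -8*z - 8*z² (E(z) = -8*(z*z + z) = -8*(z² + z) = -8*(z + z²) = -8*z - 8*z²)
d(E(1)) + Z(35, p(-6)) = -8*1*(1 + 1) - 6 = -8*1*2 - 6 = -16 - 6 = -22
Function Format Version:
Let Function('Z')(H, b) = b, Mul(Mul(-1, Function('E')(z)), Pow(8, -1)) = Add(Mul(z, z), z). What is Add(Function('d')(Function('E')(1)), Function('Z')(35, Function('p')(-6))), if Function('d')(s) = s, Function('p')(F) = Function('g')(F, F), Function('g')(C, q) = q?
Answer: -22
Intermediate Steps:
Function('p')(F) = F
Function('E')(z) = Add(Mul(-8, z), Mul(-8, Pow(z, 2))) (Function('E')(z) = Mul(-8, Add(Mul(z, z), z)) = Mul(-8, Add(Pow(z, 2), z)) = Mul(-8, Add(z, Pow(z, 2))) = Add(Mul(-8, z), Mul(-8, Pow(z, 2))))
Add(Function('d')(Function('E')(1)), Function('Z')(35, Function('p')(-6))) = Add(Mul(-8, 1, Add(1, 1)), -6) = Add(Mul(-8, 1, 2), -6) = Add(-16, -6) = -22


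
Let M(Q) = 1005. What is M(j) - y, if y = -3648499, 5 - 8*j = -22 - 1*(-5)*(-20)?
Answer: 3649504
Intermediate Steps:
j = 127/8 (j = 5/8 - (-22 - 1*(-5)*(-20))/8 = 5/8 - (-22 + 5*(-20))/8 = 5/8 - (-22 - 100)/8 = 5/8 - 1/8*(-122) = 5/8 + 61/4 = 127/8 ≈ 15.875)
M(j) - y = 1005 - 1*(-3648499) = 1005 + 3648499 = 3649504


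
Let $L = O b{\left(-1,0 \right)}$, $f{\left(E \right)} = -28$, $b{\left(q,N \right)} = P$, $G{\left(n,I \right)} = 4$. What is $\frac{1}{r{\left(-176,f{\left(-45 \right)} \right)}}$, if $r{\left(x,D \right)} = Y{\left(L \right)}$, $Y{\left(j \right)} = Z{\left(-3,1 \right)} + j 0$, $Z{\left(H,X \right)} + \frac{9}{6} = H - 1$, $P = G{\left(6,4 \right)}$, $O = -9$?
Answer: $- \frac{2}{11} \approx -0.18182$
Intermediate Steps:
$P = 4$
$b{\left(q,N \right)} = 4$
$Z{\left(H,X \right)} = - \frac{5}{2} + H$ ($Z{\left(H,X \right)} = - \frac{3}{2} + \left(H - 1\right) = - \frac{3}{2} + \left(-1 + H\right) = - \frac{5}{2} + H$)
$L = -36$ ($L = \left(-9\right) 4 = -36$)
$Y{\left(j \right)} = - \frac{11}{2}$ ($Y{\left(j \right)} = \left(- \frac{5}{2} - 3\right) + j 0 = - \frac{11}{2} + 0 = - \frac{11}{2}$)
$r{\left(x,D \right)} = - \frac{11}{2}$
$\frac{1}{r{\left(-176,f{\left(-45 \right)} \right)}} = \frac{1}{- \frac{11}{2}} = - \frac{2}{11}$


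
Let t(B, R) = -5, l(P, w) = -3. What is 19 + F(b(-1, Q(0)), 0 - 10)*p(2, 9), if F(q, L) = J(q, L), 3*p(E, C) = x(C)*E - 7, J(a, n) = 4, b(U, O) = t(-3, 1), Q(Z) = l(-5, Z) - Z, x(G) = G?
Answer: 101/3 ≈ 33.667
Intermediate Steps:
Q(Z) = -3 - Z
b(U, O) = -5
p(E, C) = -7/3 + C*E/3 (p(E, C) = (C*E - 7)/3 = (-7 + C*E)/3 = -7/3 + C*E/3)
F(q, L) = 4
19 + F(b(-1, Q(0)), 0 - 10)*p(2, 9) = 19 + 4*(-7/3 + (⅓)*9*2) = 19 + 4*(-7/3 + 6) = 19 + 4*(11/3) = 19 + 44/3 = 101/3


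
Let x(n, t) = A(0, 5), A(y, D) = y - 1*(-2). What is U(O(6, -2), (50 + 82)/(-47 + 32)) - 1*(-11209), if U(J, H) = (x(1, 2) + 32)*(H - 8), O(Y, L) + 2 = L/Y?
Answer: 53189/5 ≈ 10638.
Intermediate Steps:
A(y, D) = 2 + y (A(y, D) = y + 2 = 2 + y)
x(n, t) = 2 (x(n, t) = 2 + 0 = 2)
O(Y, L) = -2 + L/Y
U(J, H) = -272 + 34*H (U(J, H) = (2 + 32)*(H - 8) = 34*(-8 + H) = -272 + 34*H)
U(O(6, -2), (50 + 82)/(-47 + 32)) - 1*(-11209) = (-272 + 34*((50 + 82)/(-47 + 32))) - 1*(-11209) = (-272 + 34*(132/(-15))) + 11209 = (-272 + 34*(132*(-1/15))) + 11209 = (-272 + 34*(-44/5)) + 11209 = (-272 - 1496/5) + 11209 = -2856/5 + 11209 = 53189/5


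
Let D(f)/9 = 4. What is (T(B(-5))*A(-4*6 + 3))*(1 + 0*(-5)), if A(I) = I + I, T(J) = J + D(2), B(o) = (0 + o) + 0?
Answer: -1302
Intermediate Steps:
D(f) = 36 (D(f) = 9*4 = 36)
B(o) = o (B(o) = o + 0 = o)
T(J) = 36 + J (T(J) = J + 36 = 36 + J)
A(I) = 2*I
(T(B(-5))*A(-4*6 + 3))*(1 + 0*(-5)) = ((36 - 5)*(2*(-4*6 + 3)))*(1 + 0*(-5)) = (31*(2*(-24 + 3)))*(1 + 0) = (31*(2*(-21)))*1 = (31*(-42))*1 = -1302*1 = -1302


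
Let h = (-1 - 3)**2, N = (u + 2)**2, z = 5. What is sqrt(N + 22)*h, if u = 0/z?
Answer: 16*sqrt(26) ≈ 81.584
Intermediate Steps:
u = 0 (u = 0/5 = 0*(1/5) = 0)
N = 4 (N = (0 + 2)**2 = 2**2 = 4)
h = 16 (h = (-4)**2 = 16)
sqrt(N + 22)*h = sqrt(4 + 22)*16 = sqrt(26)*16 = 16*sqrt(26)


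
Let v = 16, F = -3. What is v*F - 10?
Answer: -58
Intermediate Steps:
v*F - 10 = 16*(-3) - 10 = -48 - 10 = -58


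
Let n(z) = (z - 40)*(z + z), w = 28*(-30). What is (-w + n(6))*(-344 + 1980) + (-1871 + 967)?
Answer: 705848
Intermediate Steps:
w = -840
n(z) = 2*z*(-40 + z) (n(z) = (-40 + z)*(2*z) = 2*z*(-40 + z))
(-w + n(6))*(-344 + 1980) + (-1871 + 967) = (-1*(-840) + 2*6*(-40 + 6))*(-344 + 1980) + (-1871 + 967) = (840 + 2*6*(-34))*1636 - 904 = (840 - 408)*1636 - 904 = 432*1636 - 904 = 706752 - 904 = 705848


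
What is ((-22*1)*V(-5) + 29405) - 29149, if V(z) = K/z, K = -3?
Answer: 1214/5 ≈ 242.80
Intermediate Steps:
V(z) = -3/z
((-22*1)*V(-5) + 29405) - 29149 = ((-22*1)*(-3/(-5)) + 29405) - 29149 = (-(-66)*(-1)/5 + 29405) - 29149 = (-22*⅗ + 29405) - 29149 = (-66/5 + 29405) - 29149 = 146959/5 - 29149 = 1214/5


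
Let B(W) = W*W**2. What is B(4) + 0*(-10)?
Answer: 64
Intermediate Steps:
B(W) = W**3
B(4) + 0*(-10) = 4**3 + 0*(-10) = 64 + 0 = 64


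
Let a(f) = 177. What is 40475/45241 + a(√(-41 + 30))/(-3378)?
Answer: 42905631/50941366 ≈ 0.84226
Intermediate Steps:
40475/45241 + a(√(-41 + 30))/(-3378) = 40475/45241 + 177/(-3378) = 40475*(1/45241) + 177*(-1/3378) = 40475/45241 - 59/1126 = 42905631/50941366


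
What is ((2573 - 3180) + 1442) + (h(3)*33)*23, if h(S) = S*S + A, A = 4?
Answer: 10702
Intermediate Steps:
h(S) = 4 + S² (h(S) = S*S + 4 = S² + 4 = 4 + S²)
((2573 - 3180) + 1442) + (h(3)*33)*23 = ((2573 - 3180) + 1442) + ((4 + 3²)*33)*23 = (-607 + 1442) + ((4 + 9)*33)*23 = 835 + (13*33)*23 = 835 + 429*23 = 835 + 9867 = 10702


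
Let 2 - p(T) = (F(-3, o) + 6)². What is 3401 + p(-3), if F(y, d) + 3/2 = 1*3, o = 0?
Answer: 13387/4 ≈ 3346.8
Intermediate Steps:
F(y, d) = 3/2 (F(y, d) = -3/2 + 1*3 = -3/2 + 3 = 3/2)
p(T) = -217/4 (p(T) = 2 - (3/2 + 6)² = 2 - (15/2)² = 2 - 1*225/4 = 2 - 225/4 = -217/4)
3401 + p(-3) = 3401 - 217/4 = 13387/4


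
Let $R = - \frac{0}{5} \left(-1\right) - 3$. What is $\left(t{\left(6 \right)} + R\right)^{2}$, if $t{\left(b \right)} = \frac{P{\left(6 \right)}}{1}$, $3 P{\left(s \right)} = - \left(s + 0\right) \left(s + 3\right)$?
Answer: $441$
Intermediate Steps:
$P{\left(s \right)} = - \frac{s \left(3 + s\right)}{3}$ ($P{\left(s \right)} = \frac{\left(-1\right) \left(s + 0\right) \left(s + 3\right)}{3} = \frac{\left(-1\right) s \left(3 + s\right)}{3} = - \frac{s \left(3 + s\right)}{3}$)
$t{\left(b \right)} = -18$ ($t{\left(b \right)} = \frac{\left(- \frac{1}{3}\right) 6 \left(3 + 6\right)}{1} = \left(- \frac{1}{3}\right) 6 \cdot 9 \cdot 1 = \left(-18\right) 1 = -18$)
$R = -3$ ($R = - \frac{0}{5} \left(-1\right) - 3 = \left(-1\right) 0 \left(-1\right) - 3 = 0 \left(-1\right) - 3 = 0 - 3 = -3$)
$\left(t{\left(6 \right)} + R\right)^{2} = \left(-18 - 3\right)^{2} = \left(-21\right)^{2} = 441$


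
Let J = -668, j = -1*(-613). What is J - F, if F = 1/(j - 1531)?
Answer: -613223/918 ≈ -668.00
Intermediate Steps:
j = 613
F = -1/918 (F = 1/(613 - 1531) = 1/(-918) = -1/918 ≈ -0.0010893)
J - F = -668 - 1*(-1/918) = -668 + 1/918 = -613223/918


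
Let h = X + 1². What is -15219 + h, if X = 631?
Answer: -14587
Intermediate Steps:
h = 632 (h = 631 + 1² = 631 + 1 = 632)
-15219 + h = -15219 + 632 = -14587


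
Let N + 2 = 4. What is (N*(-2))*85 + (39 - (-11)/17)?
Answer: -5106/17 ≈ -300.35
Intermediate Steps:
N = 2 (N = -2 + 4 = 2)
(N*(-2))*85 + (39 - (-11)/17) = (2*(-2))*85 + (39 - (-11)/17) = -4*85 + (39 - (-11)/17) = -340 + (39 - 1*(-11/17)) = -340 + (39 + 11/17) = -340 + 674/17 = -5106/17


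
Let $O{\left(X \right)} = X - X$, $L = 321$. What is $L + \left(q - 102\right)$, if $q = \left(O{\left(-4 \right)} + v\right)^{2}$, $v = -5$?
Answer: $244$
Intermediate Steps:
$O{\left(X \right)} = 0$
$q = 25$ ($q = \left(0 - 5\right)^{2} = \left(-5\right)^{2} = 25$)
$L + \left(q - 102\right) = 321 + \left(25 - 102\right) = 321 - 77 = 244$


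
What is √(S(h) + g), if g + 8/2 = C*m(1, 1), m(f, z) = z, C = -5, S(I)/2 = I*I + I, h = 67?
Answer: √9103 ≈ 95.410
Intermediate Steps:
S(I) = 2*I + 2*I² (S(I) = 2*(I*I + I) = 2*(I² + I) = 2*(I + I²) = 2*I + 2*I²)
g = -9 (g = -4 - 5*1 = -4 - 5 = -9)
√(S(h) + g) = √(2*67*(1 + 67) - 9) = √(2*67*68 - 9) = √(9112 - 9) = √9103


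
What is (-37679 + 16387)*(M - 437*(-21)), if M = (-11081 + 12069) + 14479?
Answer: -524720048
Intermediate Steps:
M = 15467 (M = 988 + 14479 = 15467)
(-37679 + 16387)*(M - 437*(-21)) = (-37679 + 16387)*(15467 - 437*(-21)) = -21292*(15467 + 9177) = -21292*24644 = -524720048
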